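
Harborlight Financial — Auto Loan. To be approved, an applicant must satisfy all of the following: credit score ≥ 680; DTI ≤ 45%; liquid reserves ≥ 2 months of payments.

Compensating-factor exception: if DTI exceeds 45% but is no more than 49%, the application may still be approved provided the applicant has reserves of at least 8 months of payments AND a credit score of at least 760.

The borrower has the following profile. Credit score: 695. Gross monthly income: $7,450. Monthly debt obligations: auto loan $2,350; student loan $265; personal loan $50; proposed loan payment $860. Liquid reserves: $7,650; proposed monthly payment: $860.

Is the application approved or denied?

Credit score 695 ≥ 680 (meets base)
Total debts = (2,350 + 265 + 50 + 860) = 3,525. DTI: 3,525 ÷ 7,450 = 47.3%, over the 45% base limit.
Reserves = 7,650/860 = 8.9 months ≥ 2
DTI 47.3% is within the 45%–49% exception band; checking compensating factors.
Override check — reserves: 8.9 mo (ok); score: 695 (below 760).
Compensating-factor requirement not fully met.

Denied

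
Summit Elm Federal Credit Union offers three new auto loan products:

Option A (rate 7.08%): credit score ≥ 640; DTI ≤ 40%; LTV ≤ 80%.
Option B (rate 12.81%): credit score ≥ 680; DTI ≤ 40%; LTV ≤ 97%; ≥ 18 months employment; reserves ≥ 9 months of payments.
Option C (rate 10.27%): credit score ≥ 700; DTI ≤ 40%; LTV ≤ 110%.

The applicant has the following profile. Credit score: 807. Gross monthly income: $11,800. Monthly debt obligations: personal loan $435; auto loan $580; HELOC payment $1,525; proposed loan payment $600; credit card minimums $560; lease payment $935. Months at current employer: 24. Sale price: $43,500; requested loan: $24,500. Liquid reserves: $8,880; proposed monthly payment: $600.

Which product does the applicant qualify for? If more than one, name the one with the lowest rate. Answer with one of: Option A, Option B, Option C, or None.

Option A

Total debts = (435 + 580 + 1,525 + 600 + 560 + 935) = 4,635; DTI = 4,635/11,800 = 39.3%.
LTV = 24,500/43,500 = 56.3%.
Reserves = 8,880/600 = 14.8 months.
Option A: score 807 ≥ 640; DTI 39.3% ≤ 40%; LTV 56.3% ≤ 80% → qualifies.
Option B: score 807 ≥ 680; DTI 39.3% ≤ 40%; LTV 56.3% ≤ 97%; employment 24 ≥ 18 mo; reserves 14.8 ≥ 9 mo → qualifies.
Option C: score 807 ≥ 700; DTI 39.3% ≤ 40%; LTV 56.3% ≤ 110% → qualifies.
Qualifying: Option A, Option B, Option C. Lowest rate is 7.08% → Option A.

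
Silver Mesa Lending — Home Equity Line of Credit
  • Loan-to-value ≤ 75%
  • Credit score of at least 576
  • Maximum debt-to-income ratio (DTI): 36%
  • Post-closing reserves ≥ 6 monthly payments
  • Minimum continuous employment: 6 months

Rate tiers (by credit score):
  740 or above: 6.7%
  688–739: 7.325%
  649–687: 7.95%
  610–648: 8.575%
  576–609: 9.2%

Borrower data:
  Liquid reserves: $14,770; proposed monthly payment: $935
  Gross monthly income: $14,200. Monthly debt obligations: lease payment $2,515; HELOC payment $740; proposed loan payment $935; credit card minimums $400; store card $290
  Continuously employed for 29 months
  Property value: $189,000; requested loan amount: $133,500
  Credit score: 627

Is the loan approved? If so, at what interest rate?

Approved at 8.575%

Credit score 627 ≥ 576 (meets minimum)
LTV: 133,500 ÷ 189,000 = 70.6%, within 75% cap
Employment 29 ≥ 6 months
Reserves = 14,770/935 = 15.8 months ≥ 6
Total monthly debts = (2,515 + 740 + 935 + 400 + 290) = 4,880. Debt-to-income = 4,880/14,200 = 34.4% — meets 36% limit
All requirements met. Score 627 falls in the 610–648 tier → 8.575%.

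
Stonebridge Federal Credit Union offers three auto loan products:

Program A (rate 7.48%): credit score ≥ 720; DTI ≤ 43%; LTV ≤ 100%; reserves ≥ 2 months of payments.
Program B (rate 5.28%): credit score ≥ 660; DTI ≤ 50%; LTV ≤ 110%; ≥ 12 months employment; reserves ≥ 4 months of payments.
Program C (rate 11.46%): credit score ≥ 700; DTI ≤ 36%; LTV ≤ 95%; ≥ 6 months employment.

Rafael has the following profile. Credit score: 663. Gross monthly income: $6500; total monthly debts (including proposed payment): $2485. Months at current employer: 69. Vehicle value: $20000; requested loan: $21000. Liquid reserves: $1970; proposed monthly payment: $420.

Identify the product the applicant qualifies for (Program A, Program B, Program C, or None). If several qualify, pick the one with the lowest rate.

Program B

DTI = 2,485/6,500 = 38.2%.
LTV = 21,000/20,000 = 105%.
Reserves = 1,970/420 = 4.7 months.
Program A: score 663 < 720; DTI 38.2% ≤ 43%; LTV 105% > 100%; reserves 4.7 ≥ 2 mo → does not qualify.
Program B: score 663 ≥ 660; DTI 38.2% ≤ 50%; LTV 105% ≤ 110%; employment 69 ≥ 12 mo; reserves 4.7 ≥ 4 mo → qualifies.
Program C: score 663 < 700; DTI 38.2% > 36%; LTV 105% > 95%; employment 69 ≥ 6 mo → does not qualify.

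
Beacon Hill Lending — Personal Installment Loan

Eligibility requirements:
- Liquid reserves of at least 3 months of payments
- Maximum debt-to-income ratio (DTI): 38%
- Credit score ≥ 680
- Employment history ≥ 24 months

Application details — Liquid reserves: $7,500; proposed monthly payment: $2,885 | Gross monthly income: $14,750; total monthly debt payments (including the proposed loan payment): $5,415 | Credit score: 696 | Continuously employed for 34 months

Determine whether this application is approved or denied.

Reserves = 7,500/2,885 = 2.6 months < 3
Debt-to-income = 5,415/14,750 = 36.7% — meets 38% limit
Credit score 696 ≥ 680 (meets)
Employment 34 ≥ 24 months
Fails on reserves.

Denied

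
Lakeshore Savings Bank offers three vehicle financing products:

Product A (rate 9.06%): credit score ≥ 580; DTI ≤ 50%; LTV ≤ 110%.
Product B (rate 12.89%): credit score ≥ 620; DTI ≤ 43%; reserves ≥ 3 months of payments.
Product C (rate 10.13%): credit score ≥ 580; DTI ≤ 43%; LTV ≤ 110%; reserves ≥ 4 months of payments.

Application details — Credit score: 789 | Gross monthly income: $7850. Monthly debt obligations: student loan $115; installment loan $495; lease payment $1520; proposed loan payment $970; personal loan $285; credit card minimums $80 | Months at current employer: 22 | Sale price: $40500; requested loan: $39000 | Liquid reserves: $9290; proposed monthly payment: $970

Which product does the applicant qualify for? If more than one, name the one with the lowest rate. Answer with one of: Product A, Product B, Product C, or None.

Product A

Total debts = (115 + 495 + 1,520 + 970 + 285 + 80) = 3,465; DTI = 3,465/7,850 = 44.1%.
LTV = 39,000/40,500 = 96.3%.
Reserves = 9,290/970 = 9.6 months.
Product A: score 789 ≥ 580; DTI 44.1% ≤ 50%; LTV 96.3% ≤ 110% → qualifies.
Product B: score 789 ≥ 620; DTI 44.1% > 43%; reserves 9.6 ≥ 3 mo → does not qualify.
Product C: score 789 ≥ 580; DTI 44.1% > 43%; LTV 96.3% ≤ 110%; reserves 9.6 ≥ 4 mo → does not qualify.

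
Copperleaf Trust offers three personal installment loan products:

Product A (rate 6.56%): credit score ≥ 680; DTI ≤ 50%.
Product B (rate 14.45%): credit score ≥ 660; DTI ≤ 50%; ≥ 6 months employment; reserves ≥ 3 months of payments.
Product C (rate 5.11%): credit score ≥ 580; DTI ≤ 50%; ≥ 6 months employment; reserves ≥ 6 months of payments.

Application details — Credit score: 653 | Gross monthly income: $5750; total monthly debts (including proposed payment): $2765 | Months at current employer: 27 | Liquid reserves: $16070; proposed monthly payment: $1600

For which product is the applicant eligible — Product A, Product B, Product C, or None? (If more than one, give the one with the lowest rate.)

Product C

DTI = 2,765/5,750 = 48.1%.
Reserves = 16,070/1,600 = 10.0 months.
Product A: score 653 < 680; DTI 48.1% ≤ 50% → does not qualify.
Product B: score 653 < 660; DTI 48.1% ≤ 50%; employment 27 ≥ 6 mo; reserves 10.0 ≥ 3 mo → does not qualify.
Product C: score 653 ≥ 580; DTI 48.1% ≤ 50%; employment 27 ≥ 6 mo; reserves 10.0 ≥ 6 mo → qualifies.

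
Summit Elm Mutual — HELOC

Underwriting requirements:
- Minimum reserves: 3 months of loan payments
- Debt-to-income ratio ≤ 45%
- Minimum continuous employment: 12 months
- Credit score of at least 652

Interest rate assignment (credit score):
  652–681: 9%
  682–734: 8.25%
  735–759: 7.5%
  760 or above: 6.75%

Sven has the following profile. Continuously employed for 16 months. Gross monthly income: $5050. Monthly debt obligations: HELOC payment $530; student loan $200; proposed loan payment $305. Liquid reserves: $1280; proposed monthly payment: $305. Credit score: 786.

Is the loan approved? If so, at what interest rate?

Credit score 786 ≥ 652 (meets minimum)
Liquid reserves cover 1,280/305 = 4.2 months — ≥ 3 required
Total monthly debts = (530 + 200 + 305) = 1,035. DTI = 1,035/5,050 = 20.5% ≤ 45%
Employment 16 ≥ 12 months
All requirements met. Score 786 falls in the 760 or above tier → 6.75%.

Approved at 6.75%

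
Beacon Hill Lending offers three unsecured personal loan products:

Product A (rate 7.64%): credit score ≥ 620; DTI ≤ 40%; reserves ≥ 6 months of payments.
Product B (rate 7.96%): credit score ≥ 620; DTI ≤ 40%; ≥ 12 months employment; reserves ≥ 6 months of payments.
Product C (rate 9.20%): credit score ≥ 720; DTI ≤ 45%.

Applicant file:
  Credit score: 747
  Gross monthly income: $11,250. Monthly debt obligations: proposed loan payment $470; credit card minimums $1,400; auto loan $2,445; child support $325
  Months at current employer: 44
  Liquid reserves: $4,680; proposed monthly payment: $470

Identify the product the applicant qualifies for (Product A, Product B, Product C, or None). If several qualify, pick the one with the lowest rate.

Total debts = (470 + 1,400 + 2,445 + 325) = 4,640; DTI = 4,640/11,250 = 41.2%.
Reserves = 4,680/470 = 10.0 months.
Product A: score 747 ≥ 620; DTI 41.2% > 40%; reserves 10.0 ≥ 6 mo → does not qualify.
Product B: score 747 ≥ 620; DTI 41.2% > 40%; employment 44 ≥ 12 mo; reserves 10.0 ≥ 6 mo → does not qualify.
Product C: score 747 ≥ 720; DTI 41.2% ≤ 45% → qualifies.

Product C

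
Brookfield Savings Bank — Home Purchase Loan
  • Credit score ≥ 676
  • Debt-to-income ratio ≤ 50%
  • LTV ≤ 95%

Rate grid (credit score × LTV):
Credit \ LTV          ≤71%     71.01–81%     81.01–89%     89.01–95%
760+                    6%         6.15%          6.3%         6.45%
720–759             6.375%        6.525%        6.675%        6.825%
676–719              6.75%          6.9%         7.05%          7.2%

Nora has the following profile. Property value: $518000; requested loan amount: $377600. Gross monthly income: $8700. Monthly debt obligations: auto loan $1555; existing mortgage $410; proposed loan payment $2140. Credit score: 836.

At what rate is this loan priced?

Credit score 836 ≥ 676; Total monthly debts = (1,555 + 410 + 2,140) = 4,105. DTI = 4,105/8,700 = 47.2% ≤ 50%
Loan-to-value = 377,600/518,000 = 72.9% — pass (95% max)
Row: 836 falls in 760+. Column: 72.9% falls in 71.01–81%. Rate = 6.15%.

6.15%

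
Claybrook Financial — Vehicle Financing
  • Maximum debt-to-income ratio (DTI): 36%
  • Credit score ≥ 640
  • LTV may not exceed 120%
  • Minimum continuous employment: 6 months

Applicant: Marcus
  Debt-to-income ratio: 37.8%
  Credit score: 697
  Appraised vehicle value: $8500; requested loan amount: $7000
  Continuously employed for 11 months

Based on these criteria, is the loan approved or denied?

DTI 37.8% > 36%
Credit score 697 ≥ 640 (meets)
LTV = 7,000/8,500 = 82.4% ≤ 120%
Employment 11 ≥ 6 months
Fails on DTI.

Denied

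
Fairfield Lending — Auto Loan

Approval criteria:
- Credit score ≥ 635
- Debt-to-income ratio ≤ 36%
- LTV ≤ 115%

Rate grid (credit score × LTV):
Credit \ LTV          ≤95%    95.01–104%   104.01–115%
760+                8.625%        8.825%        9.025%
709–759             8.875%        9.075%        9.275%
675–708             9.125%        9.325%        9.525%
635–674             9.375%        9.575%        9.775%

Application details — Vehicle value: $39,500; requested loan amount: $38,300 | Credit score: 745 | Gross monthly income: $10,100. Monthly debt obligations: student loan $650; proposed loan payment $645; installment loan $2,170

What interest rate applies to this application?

Credit score 745 ≥ 635; Total monthly debts = (650 + 645 + 2,170) = 3,465. DTI = 3,465/10,100 = 34.3% ≤ 36%
Loan-to-value = 38,300/39,500 = 97% — pass (115% max)
Row: 745 falls in 709–759. Column: 97% falls in 95.01–104%. Rate = 9.075%.

9.075%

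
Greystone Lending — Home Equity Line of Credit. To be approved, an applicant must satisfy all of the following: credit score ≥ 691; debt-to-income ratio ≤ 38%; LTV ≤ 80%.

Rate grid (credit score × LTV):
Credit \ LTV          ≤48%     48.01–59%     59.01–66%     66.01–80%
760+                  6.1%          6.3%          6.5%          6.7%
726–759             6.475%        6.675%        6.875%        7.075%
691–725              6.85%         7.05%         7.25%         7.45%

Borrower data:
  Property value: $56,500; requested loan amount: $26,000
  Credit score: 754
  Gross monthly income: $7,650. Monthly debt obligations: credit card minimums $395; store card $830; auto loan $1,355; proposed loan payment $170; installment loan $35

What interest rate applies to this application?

Credit score 754 ≥ 691; Total monthly debts = (395 + 830 + 1,355 + 170 + 35) = 2,785. DTI = 2,785/7,650 = 36.4% ≤ 38%
LTV: 26,000 ÷ 56,500 = 46%, within 80% cap
Score 754 is in the 726–759 band; LTV 46% is in the ≤48% band → 6.475%.

6.475%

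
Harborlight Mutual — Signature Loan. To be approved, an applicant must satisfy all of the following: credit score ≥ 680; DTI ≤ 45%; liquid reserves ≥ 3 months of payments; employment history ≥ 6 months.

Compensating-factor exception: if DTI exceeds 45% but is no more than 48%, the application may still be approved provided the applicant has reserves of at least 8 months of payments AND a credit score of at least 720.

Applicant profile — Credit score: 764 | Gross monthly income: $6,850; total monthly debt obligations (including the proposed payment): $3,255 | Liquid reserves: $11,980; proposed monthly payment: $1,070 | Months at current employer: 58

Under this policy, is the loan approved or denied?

Approved

Credit score 764 ≥ 680 (meets base)
DTI: 3,255 ÷ 6,850 = 47.5%, over the 45% base limit.
Reserves: 11,980 ÷ 1,070 = 11.2 months (meets 3-month minimum)
Employment 58 ≥ 6 months
47.5% falls in the override range (45%–48%), so the compensating-factor test applies.
Override check — reserves: 11.2 mo (ok); score: 764 (ok).
Both compensating conditions met → exception applies.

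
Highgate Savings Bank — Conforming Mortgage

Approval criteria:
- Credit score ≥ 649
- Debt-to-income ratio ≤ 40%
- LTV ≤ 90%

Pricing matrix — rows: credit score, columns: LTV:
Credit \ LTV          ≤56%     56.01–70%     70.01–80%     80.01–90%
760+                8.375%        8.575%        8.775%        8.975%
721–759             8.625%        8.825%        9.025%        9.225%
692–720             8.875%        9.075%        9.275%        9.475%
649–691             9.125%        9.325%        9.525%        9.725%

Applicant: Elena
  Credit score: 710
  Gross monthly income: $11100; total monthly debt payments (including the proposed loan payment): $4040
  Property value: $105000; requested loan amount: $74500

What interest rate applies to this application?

9.275%

Credit score 710 ≥ 649; DTI: 4,040 ÷ 11,100 = 36.4%, within the 40% cap
LTV = 74,500/105,000 = 71% ≤ 90%
Row: 710 falls in 692–720. Column: 71% falls in 70.01–80%. Rate = 9.275%.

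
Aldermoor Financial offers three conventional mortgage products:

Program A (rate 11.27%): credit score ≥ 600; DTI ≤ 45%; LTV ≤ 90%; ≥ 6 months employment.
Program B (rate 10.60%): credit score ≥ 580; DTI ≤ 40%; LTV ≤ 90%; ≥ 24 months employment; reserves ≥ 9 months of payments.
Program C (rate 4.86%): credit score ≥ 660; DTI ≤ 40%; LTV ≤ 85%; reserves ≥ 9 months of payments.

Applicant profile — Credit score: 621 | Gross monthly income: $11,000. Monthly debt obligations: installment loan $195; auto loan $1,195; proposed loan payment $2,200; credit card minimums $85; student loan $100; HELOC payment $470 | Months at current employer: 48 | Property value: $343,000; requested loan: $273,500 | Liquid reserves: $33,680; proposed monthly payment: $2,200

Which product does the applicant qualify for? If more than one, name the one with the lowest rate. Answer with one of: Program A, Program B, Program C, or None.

Program B

Total debts = (195 + 1,195 + 2,200 + 85 + 100 + 470) = 4,245; DTI = 4,245/11,000 = 38.6%.
LTV = 273,500/343,000 = 79.7%.
Reserves = 33,680/2,200 = 15.3 months.
Program A: score 621 ≥ 600; DTI 38.6% ≤ 45%; LTV 79.7% ≤ 90%; employment 48 ≥ 6 mo → qualifies.
Program B: score 621 ≥ 580; DTI 38.6% ≤ 40%; LTV 79.7% ≤ 90%; employment 48 ≥ 24 mo; reserves 15.3 ≥ 9 mo → qualifies.
Program C: score 621 < 660; DTI 38.6% ≤ 40%; LTV 79.7% ≤ 85%; reserves 15.3 ≥ 9 mo → does not qualify.
Qualifying: Program A, Program B. Lowest rate is 10.60% → Program B.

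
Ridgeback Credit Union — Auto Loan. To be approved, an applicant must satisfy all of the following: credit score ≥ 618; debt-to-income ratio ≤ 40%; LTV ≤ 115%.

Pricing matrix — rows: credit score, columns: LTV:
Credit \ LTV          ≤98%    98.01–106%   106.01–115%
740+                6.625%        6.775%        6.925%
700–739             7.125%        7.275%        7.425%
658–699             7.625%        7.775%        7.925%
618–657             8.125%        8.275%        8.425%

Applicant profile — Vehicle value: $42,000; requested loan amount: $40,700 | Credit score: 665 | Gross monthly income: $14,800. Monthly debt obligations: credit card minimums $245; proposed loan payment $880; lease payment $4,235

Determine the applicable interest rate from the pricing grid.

7.625%

Credit score 665 ≥ 618; Total monthly debts = (245 + 880 + 4,235) = 5,360. DTI = 5,360/14,800 = 36.2% ≤ 40%
Loan-to-value = 40,700/42,000 = 96.9% — pass (115% max)
Row: 665 falls in 658–699. Column: 96.9% falls in ≤98%. Rate = 7.625%.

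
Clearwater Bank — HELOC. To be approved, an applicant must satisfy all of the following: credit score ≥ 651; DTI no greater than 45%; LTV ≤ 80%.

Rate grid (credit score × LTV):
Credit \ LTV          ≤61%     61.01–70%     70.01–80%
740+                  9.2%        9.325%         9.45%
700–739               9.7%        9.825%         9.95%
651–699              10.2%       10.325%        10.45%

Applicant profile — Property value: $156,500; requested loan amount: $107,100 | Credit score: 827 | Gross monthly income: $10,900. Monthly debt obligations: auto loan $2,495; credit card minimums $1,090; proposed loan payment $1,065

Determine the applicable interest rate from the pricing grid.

Credit score 827 ≥ 651; Total monthly debts = (2,495 + 1,090 + 1,065) = 4,650. DTI: 4,650 ÷ 10,900 = 42.7%, within the 45% cap
LTV = 107,100/156,500 = 68.4% ≤ 80%
Score 827 is in the 740+ band; LTV 68.4% is in the 61.01–70% band → 9.325%.

9.325%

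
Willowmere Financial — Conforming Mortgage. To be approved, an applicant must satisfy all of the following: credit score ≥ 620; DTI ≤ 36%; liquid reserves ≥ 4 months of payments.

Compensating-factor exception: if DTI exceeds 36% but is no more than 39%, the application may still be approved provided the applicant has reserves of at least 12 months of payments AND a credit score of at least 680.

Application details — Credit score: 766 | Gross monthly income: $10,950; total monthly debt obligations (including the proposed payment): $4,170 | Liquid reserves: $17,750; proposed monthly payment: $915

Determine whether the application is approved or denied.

Credit score 766 ≥ 620 (meets base)
DTI = 4,170/10,950 = 38.1% > 36% — standard DTI limit exceeded.
Reserves: 17,750 ÷ 915 = 19.4 months (meets 4-month minimum)
38.1% falls in the override range (36%–39%), so the compensating-factor test applies.
Override check — reserves: 19.4 mo (ok); score: 766 (ok).
Both compensating conditions met → exception applies.

Approved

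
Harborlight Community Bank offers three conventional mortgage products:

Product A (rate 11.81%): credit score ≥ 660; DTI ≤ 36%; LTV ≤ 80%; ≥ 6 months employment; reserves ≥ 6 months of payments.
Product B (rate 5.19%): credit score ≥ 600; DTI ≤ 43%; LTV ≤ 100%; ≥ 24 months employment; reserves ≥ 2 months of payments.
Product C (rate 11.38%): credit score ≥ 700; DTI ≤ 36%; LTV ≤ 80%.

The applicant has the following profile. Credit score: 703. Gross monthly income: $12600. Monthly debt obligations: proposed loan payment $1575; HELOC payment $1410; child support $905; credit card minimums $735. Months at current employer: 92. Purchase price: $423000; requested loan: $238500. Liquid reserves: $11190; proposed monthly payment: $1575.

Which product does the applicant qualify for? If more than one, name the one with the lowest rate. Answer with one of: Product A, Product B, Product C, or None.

Product B

Total debts = (1,575 + 1,410 + 905 + 735) = 4,625; DTI = 4,625/12,600 = 36.7%.
LTV = 238,500/423,000 = 56.4%.
Reserves = 11,190/1,575 = 7.1 months.
Product A: score 703 ≥ 660; DTI 36.7% > 36%; LTV 56.4% ≤ 80%; employment 92 ≥ 6 mo; reserves 7.1 ≥ 6 mo → does not qualify.
Product B: score 703 ≥ 600; DTI 36.7% ≤ 43%; LTV 56.4% ≤ 100%; employment 92 ≥ 24 mo; reserves 7.1 ≥ 2 mo → qualifies.
Product C: score 703 ≥ 700; DTI 36.7% > 36%; LTV 56.4% ≤ 80% → does not qualify.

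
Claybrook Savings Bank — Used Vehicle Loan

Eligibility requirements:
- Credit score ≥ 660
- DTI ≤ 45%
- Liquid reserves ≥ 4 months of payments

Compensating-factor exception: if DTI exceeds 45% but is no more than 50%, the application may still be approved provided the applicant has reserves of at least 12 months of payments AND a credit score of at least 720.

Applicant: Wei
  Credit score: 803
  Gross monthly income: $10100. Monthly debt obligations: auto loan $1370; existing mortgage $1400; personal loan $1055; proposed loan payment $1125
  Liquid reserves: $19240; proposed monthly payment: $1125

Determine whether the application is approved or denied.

Approved

Credit score 803 ≥ 660 (meets base)
Total debts = (1,370 + 1,400 + 1,055 + 1,125) = 4,950. DTI: 4,950 ÷ 10,100 = 49%, over the 45% base limit.
Reserves: 19,240 ÷ 1,125 = 17.1 months (meets 4-month minimum)
DTI 49% is within the 45%–50% exception band; checking compensating factors.
Override check — reserves: 17.1 mo (ok); score: 803 (ok).
Both compensating conditions met → exception applies.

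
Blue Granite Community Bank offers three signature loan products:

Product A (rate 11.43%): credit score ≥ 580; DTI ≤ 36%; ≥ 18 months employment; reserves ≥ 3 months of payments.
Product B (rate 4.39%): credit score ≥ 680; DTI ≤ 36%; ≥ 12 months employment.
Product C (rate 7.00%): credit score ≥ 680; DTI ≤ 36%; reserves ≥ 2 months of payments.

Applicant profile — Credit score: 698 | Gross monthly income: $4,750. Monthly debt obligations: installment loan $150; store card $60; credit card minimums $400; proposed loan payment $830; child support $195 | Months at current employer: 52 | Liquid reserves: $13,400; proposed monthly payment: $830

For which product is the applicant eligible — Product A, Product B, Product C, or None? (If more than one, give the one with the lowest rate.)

Product B

Total debts = (150 + 60 + 400 + 830 + 195) = 1,635; DTI = 1,635/4,750 = 34.4%.
Reserves = 13,400/830 = 16.1 months.
Product A: score 698 ≥ 580; DTI 34.4% ≤ 36%; employment 52 ≥ 18 mo; reserves 16.1 ≥ 3 mo → qualifies.
Product B: score 698 ≥ 680; DTI 34.4% ≤ 36%; employment 52 ≥ 12 mo → qualifies.
Product C: score 698 ≥ 680; DTI 34.4% ≤ 36%; reserves 16.1 ≥ 2 mo → qualifies.
Qualifying: Product A, Product B, Product C. Lowest rate is 4.39% → Product B.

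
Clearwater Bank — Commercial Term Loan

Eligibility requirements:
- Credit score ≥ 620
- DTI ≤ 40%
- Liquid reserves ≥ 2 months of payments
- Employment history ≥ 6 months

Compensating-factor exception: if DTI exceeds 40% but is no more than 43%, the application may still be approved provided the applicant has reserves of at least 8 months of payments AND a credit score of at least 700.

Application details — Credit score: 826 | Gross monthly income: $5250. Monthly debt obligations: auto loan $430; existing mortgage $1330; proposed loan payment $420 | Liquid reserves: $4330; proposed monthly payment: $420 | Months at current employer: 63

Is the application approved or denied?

Approved

Credit score 826 ≥ 620 (meets base)
Total debts = (430 + 1,330 + 420) = 2,180. DTI: 2,180 ÷ 5,250 = 41.5%, over the 40% base limit.
Reserves = 4,330/420 = 10.3 months ≥ 2
Employment 63 ≥ 6 months
41.5% falls in the override range (40%–43%), so the compensating-factor test applies.
Override check — reserves: 10.3 mo (ok); score: 826 (ok).
Both compensating conditions met → exception applies.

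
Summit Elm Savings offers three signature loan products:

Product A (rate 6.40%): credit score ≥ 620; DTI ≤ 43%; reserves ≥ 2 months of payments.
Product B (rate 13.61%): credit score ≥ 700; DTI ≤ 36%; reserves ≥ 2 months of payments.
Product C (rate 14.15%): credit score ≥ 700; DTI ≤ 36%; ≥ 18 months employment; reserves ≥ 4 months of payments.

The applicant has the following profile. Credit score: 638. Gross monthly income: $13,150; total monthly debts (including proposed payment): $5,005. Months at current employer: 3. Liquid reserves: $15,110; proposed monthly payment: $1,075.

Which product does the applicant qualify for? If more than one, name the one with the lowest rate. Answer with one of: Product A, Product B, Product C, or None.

DTI = 5,005/13,150 = 38.1%.
Reserves = 15,110/1,075 = 14.1 months.
Product A: score 638 ≥ 620; DTI 38.1% ≤ 43%; reserves 14.1 ≥ 2 mo → qualifies.
Product B: score 638 < 700; DTI 38.1% > 36%; reserves 14.1 ≥ 2 mo → does not qualify.
Product C: score 638 < 700; DTI 38.1% > 36%; employment 3 < 18 mo; reserves 14.1 ≥ 4 mo → does not qualify.

Product A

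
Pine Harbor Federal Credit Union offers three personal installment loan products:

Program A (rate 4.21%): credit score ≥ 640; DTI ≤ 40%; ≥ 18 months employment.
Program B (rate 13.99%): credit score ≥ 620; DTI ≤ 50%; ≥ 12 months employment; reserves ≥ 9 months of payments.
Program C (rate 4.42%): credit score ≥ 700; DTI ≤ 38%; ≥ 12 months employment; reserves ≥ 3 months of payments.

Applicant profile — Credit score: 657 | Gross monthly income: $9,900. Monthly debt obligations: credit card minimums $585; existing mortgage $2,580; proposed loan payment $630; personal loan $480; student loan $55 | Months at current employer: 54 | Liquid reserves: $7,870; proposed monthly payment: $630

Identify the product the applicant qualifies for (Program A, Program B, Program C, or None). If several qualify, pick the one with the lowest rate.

Program B

Total debts = (585 + 2,580 + 630 + 480 + 55) = 4,330; DTI = 4,330/9,900 = 43.7%.
Reserves = 7,870/630 = 12.5 months.
Program A: score 657 ≥ 640; DTI 43.7% > 40%; employment 54 ≥ 18 mo → does not qualify.
Program B: score 657 ≥ 620; DTI 43.7% ≤ 50%; employment 54 ≥ 12 mo; reserves 12.5 ≥ 9 mo → qualifies.
Program C: score 657 < 700; DTI 43.7% > 38%; employment 54 ≥ 12 mo; reserves 12.5 ≥ 3 mo → does not qualify.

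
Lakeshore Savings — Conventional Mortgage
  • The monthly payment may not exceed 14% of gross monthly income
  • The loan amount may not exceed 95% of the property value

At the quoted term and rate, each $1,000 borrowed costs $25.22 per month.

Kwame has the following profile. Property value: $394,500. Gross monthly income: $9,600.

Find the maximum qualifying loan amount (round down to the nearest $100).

$53,200

Payment cap: 14% × $9,600 = $1,344/month.
At $25.22 per $1,000, that supports 1,344/25.22 × 1,000 ≈ $53,291 → $53,200.
LTV cap: 95% × $394,500 = $374,775 → $374,700.
Binding constraint: payment-to-income.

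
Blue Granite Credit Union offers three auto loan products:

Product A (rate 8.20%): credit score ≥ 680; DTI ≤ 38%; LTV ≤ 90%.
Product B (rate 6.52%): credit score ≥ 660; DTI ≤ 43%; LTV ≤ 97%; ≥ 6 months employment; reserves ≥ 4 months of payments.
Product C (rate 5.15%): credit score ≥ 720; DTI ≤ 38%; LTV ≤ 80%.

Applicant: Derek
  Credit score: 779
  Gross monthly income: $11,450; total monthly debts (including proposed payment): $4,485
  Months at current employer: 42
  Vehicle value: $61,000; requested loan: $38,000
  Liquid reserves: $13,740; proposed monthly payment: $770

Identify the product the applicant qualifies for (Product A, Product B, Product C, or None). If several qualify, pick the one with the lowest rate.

Product B

DTI = 4,485/11,450 = 39.2%.
LTV = 38,000/61,000 = 62.3%.
Reserves = 13,740/770 = 17.8 months.
Product A: score 779 ≥ 680; DTI 39.2% > 38%; LTV 62.3% ≤ 90% → does not qualify.
Product B: score 779 ≥ 660; DTI 39.2% ≤ 43%; LTV 62.3% ≤ 97%; employment 42 ≥ 6 mo; reserves 17.8 ≥ 4 mo → qualifies.
Product C: score 779 ≥ 720; DTI 39.2% > 38%; LTV 62.3% ≤ 80% → does not qualify.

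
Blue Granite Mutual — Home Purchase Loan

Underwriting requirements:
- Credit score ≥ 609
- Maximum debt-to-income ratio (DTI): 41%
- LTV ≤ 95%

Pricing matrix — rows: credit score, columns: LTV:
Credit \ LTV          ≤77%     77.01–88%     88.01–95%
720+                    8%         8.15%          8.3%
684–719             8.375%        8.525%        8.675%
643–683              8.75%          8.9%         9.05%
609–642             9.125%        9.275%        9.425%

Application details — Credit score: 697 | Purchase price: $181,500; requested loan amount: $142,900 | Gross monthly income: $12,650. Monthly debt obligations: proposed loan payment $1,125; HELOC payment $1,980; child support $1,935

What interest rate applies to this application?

Credit score 697 ≥ 609; Total monthly debts = (1,125 + 1,980 + 1,935) = 5,040. DTI = 5,040/12,650 = 39.8% ≤ 41%
Loan-to-value = 142,900/181,500 = 78.7% — pass (95% max)
Score 697 is in the 684–719 band; LTV 78.7% is in the 77.01–88% band → 8.525%.

8.525%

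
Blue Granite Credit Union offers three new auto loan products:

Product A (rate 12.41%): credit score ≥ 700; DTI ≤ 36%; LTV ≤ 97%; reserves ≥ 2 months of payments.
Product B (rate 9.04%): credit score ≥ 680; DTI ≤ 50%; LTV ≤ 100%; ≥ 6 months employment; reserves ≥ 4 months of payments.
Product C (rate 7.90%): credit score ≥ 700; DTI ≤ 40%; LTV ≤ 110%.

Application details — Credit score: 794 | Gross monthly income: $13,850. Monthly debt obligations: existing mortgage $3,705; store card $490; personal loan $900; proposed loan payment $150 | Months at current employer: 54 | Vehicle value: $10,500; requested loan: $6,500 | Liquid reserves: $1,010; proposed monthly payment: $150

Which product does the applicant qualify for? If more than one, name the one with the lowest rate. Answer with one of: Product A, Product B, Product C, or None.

Total debts = (3,705 + 490 + 900 + 150) = 5,245; DTI = 5,245/13,850 = 37.9%.
LTV = 6,500/10,500 = 61.9%.
Reserves = 1,010/150 = 6.7 months.
Product A: score 794 ≥ 700; DTI 37.9% > 36%; LTV 61.9% ≤ 97%; reserves 6.7 ≥ 2 mo → does not qualify.
Product B: score 794 ≥ 680; DTI 37.9% ≤ 50%; LTV 61.9% ≤ 100%; employment 54 ≥ 6 mo; reserves 6.7 ≥ 4 mo → qualifies.
Product C: score 794 ≥ 700; DTI 37.9% ≤ 40%; LTV 61.9% ≤ 110% → qualifies.
Qualifying: Product B, Product C. Lowest rate is 7.90% → Product C.

Product C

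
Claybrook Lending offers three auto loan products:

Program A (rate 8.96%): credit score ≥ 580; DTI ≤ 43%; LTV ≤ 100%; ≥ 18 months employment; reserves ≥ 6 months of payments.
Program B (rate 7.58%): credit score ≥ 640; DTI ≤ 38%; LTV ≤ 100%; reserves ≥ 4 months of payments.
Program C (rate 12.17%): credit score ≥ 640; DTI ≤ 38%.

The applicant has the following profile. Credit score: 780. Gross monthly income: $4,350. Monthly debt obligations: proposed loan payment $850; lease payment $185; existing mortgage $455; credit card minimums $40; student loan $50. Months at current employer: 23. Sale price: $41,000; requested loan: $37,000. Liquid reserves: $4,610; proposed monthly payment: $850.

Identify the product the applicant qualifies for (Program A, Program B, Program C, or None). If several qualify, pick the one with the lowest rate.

Program B

Total debts = (850 + 185 + 455 + 40 + 50) = 1,580; DTI = 1,580/4,350 = 36.3%.
LTV = 37,000/41,000 = 90.2%.
Reserves = 4,610/850 = 5.4 months.
Program A: score 780 ≥ 580; DTI 36.3% ≤ 43%; LTV 90.2% ≤ 100%; employment 23 ≥ 18 mo; reserves 5.4 < 6 mo → does not qualify.
Program B: score 780 ≥ 640; DTI 36.3% ≤ 38%; LTV 90.2% ≤ 100%; reserves 5.4 ≥ 4 mo → qualifies.
Program C: score 780 ≥ 640; DTI 36.3% ≤ 38% → qualifies.
Qualifying: Program B, Program C. Lowest rate is 7.58% → Program B.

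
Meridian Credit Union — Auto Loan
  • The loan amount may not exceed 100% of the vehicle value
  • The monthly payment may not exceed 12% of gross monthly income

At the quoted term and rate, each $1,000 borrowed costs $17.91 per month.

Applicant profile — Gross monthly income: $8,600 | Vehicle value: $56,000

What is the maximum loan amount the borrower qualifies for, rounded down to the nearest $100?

$56,000

Payment cap: 12% × $8,600 = $1,032/month.
At $17.91 per $1,000, that supports 1,032/17.91 × 1,000 ≈ $57,621 → $57,600.
LTV cap: 100% × $56,000 = $56,000 → $56,000.
Binding constraint: loan-to-value.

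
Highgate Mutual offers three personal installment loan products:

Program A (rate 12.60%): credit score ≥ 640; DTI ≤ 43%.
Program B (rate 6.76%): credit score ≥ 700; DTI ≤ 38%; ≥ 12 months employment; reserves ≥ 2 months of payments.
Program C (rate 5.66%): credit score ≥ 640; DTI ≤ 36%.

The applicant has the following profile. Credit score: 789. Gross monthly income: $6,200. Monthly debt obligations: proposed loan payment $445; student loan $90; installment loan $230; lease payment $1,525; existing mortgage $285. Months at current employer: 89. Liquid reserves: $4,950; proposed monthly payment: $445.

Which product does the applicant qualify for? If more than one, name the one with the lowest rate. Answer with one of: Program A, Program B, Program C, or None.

Total debts = (445 + 90 + 230 + 1,525 + 285) = 2,575; DTI = 2,575/6,200 = 41.5%.
Reserves = 4,950/445 = 11.1 months.
Program A: score 789 ≥ 640; DTI 41.5% ≤ 43% → qualifies.
Program B: score 789 ≥ 700; DTI 41.5% > 38%; employment 89 ≥ 12 mo; reserves 11.1 ≥ 2 mo → does not qualify.
Program C: score 789 ≥ 640; DTI 41.5% > 36% → does not qualify.

Program A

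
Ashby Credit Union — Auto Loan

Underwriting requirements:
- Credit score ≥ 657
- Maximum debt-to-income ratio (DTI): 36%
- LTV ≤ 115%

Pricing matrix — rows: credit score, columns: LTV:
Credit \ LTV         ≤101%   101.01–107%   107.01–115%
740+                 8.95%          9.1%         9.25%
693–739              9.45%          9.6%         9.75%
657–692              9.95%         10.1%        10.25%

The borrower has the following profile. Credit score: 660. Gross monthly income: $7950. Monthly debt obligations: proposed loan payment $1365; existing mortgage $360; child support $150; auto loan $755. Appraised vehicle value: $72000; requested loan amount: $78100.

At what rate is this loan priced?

10.25%

Credit score 660 ≥ 657; Total monthly debts = (1,365 + 360 + 150 + 755) = 2,630. Debt-to-income = 2,630/7,950 = 33.1% — meets 36% limit
Loan-to-value = 78,100/72,000 = 108.5% — pass (115% max)
Score 660 is in the 657–692 band; LTV 108.5% is in the 107.01–115% band → 10.25%.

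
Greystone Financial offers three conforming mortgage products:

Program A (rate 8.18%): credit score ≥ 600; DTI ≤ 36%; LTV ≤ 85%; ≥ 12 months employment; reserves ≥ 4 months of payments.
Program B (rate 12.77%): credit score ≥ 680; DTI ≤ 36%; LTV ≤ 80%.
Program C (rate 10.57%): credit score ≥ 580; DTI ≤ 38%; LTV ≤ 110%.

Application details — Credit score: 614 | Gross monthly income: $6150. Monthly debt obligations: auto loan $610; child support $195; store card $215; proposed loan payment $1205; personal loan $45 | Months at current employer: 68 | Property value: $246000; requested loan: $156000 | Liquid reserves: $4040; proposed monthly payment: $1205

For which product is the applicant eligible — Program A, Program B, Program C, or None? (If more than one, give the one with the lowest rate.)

Total debts = (610 + 195 + 215 + 1,205 + 45) = 2,270; DTI = 2,270/6,150 = 36.9%.
LTV = 156,000/246,000 = 63.4%.
Reserves = 4,040/1,205 = 3.4 months.
Program A: score 614 ≥ 600; DTI 36.9% > 36%; LTV 63.4% ≤ 85%; employment 68 ≥ 12 mo; reserves 3.4 < 4 mo → does not qualify.
Program B: score 614 < 680; DTI 36.9% > 36%; LTV 63.4% ≤ 80% → does not qualify.
Program C: score 614 ≥ 580; DTI 36.9% ≤ 38%; LTV 63.4% ≤ 110% → qualifies.

Program C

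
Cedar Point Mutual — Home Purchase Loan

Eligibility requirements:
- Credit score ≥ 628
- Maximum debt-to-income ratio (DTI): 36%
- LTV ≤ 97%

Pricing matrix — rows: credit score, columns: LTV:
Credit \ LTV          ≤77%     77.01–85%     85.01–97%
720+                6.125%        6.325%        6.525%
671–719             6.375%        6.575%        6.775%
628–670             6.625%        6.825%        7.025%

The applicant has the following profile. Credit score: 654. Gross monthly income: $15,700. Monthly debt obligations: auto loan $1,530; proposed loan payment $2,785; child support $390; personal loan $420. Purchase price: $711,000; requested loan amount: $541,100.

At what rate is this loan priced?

6.625%

Credit score 654 ≥ 628; Total monthly debts = (1,530 + 2,785 + 390 + 420) = 5,125. DTI = 5,125/15,700 = 32.6% ≤ 36%
Loan-to-value = 541,100/711,000 = 76.1% — pass (97% max)
Credit 654 → row 628–670; LTV 76.1% → column ≤77%. Grid cell → 6.625%.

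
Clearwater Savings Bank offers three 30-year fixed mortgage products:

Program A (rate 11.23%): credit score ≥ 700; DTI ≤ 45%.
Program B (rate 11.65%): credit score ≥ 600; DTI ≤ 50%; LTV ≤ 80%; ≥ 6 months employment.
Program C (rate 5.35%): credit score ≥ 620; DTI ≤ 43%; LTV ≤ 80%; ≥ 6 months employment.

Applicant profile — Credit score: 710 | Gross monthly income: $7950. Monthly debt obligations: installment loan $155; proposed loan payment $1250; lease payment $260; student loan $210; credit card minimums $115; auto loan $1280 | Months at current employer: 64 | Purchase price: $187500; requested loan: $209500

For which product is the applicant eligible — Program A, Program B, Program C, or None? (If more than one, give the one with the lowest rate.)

Program A

Total debts = (155 + 1,250 + 260 + 210 + 115 + 1,280) = 3,270; DTI = 3,270/7,950 = 41.1%.
LTV = 209,500/187,500 = 111.7%.
Program A: score 710 ≥ 700; DTI 41.1% ≤ 45% → qualifies.
Program B: score 710 ≥ 600; DTI 41.1% ≤ 50%; LTV 111.7% > 80%; employment 64 ≥ 6 mo → does not qualify.
Program C: score 710 ≥ 620; DTI 41.1% ≤ 43%; LTV 111.7% > 80%; employment 64 ≥ 6 mo → does not qualify.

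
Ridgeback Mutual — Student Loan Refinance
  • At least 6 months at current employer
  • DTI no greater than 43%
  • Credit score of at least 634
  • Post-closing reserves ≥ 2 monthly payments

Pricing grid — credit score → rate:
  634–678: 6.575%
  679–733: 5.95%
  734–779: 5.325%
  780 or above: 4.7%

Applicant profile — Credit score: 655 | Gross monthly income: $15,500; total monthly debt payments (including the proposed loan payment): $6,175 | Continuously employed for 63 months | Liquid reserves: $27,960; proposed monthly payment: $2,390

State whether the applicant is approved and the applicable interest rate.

Credit score 655 ≥ 634 (meets minimum)
Debt-to-income = 6,175/15,500 = 39.8% — meets 43% limit
Reserves = 27,960/2,390 = 11.7 months ≥ 2
Employment 63 ≥ 6 months
All requirements met. Score 655 falls in the 634–678 tier → 6.575%.

Approved at 6.575%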